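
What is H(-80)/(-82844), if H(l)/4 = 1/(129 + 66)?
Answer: -1/4038645 ≈ -2.4761e-7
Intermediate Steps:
H(l) = 4/195 (H(l) = 4/(129 + 66) = 4/195)
H(-80)/(-82844) = (4/195)/(-82844) = (4/195)*(-1/82844) = -1/4038645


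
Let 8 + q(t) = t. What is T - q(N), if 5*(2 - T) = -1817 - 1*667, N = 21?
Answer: 2429/5 ≈ 485.80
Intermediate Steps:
q(t) = -8 + t
T = 2494/5 (T = 2 - (-1817 - 1*667)/5 = 2 - (-1817 - 667)/5 = 2 - 1/5*(-2484) = 2 + 2484/5 = 2494/5 ≈ 498.80)
T - q(N) = 2494/5 - (-8 + 21) = 2494/5 - 1*13 = 2494/5 - 13 = 2429/5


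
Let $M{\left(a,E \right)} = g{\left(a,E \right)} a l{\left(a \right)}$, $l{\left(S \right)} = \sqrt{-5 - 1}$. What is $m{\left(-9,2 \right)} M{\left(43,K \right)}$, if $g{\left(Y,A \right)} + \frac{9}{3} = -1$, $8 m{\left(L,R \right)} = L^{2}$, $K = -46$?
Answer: $- \frac{3483 i \sqrt{6}}{2} \approx - 4265.8 i$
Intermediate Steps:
$m{\left(L,R \right)} = \frac{L^{2}}{8}$
$g{\left(Y,A \right)} = -4$ ($g{\left(Y,A \right)} = -3 - 1 = -4$)
$l{\left(S \right)} = i \sqrt{6}$ ($l{\left(S \right)} = \sqrt{-6} = i \sqrt{6}$)
$M{\left(a,E \right)} = - 4 i a \sqrt{6}$ ($M{\left(a,E \right)} = - 4 a i \sqrt{6} = - 4 i a \sqrt{6}$)
$m{\left(-9,2 \right)} M{\left(43,K \right)} = \frac{\left(-9\right)^{2}}{8} \left(\left(-4\right) i 43 \sqrt{6}\right) = \frac{1}{8} \cdot 81 \left(- 172 i \sqrt{6}\right) = \frac{81 \left(- 172 i \sqrt{6}\right)}{8} = - \frac{3483 i \sqrt{6}}{2}$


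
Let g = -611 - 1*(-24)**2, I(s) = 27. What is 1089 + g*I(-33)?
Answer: -30960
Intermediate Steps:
g = -1187 (g = -611 - 1*576 = -611 - 576 = -1187)
1089 + g*I(-33) = 1089 - 1187*27 = 1089 - 32049 = -30960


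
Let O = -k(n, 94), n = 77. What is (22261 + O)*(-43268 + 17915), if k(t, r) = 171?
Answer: -560047770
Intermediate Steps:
O = -171 (O = -1*171 = -171)
(22261 + O)*(-43268 + 17915) = (22261 - 171)*(-43268 + 17915) = 22090*(-25353) = -560047770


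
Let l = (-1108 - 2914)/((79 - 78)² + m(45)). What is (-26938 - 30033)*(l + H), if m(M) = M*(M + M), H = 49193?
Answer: -11352999769191/4051 ≈ -2.8025e+9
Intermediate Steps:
m(M) = 2*M² (m(M) = M*(2*M) = 2*M²)
l = -4022/4051 (l = (-1108 - 2914)/((79 - 78)² + 2*45²) = -4022/(1² + 2*2025) = -4022/(1 + 4050) = -4022/4051 ≈ -0.99284)
(-26938 - 30033)*(l + H) = (-26938 - 30033)*(-4022/4051 + 49193) = -56971*199276821/4051 = -11352999769191/4051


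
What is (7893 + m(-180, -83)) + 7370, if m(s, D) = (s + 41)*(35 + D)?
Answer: 21935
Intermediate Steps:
m(s, D) = (35 + D)*(41 + s) (m(s, D) = (41 + s)*(35 + D) = (35 + D)*(41 + s))
(7893 + m(-180, -83)) + 7370 = (7893 + (1435 + 35*(-180) + 41*(-83) - 83*(-180))) + 7370 = (7893 + (1435 - 6300 - 3403 + 14940)) + 7370 = (7893 + 6672) + 7370 = 14565 + 7370 = 21935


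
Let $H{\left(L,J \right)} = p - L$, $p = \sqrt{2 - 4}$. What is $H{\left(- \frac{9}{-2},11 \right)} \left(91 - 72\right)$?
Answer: $- \frac{171}{2} + 19 i \sqrt{2} \approx -85.5 + 26.87 i$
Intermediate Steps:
$p = i \sqrt{2}$ ($p = \sqrt{-2} = i \sqrt{2} \approx 1.4142 i$)
$H{\left(L,J \right)} = - L + i \sqrt{2}$ ($H{\left(L,J \right)} = i \sqrt{2} - L = - L + i \sqrt{2}$)
$H{\left(- \frac{9}{-2},11 \right)} \left(91 - 72\right) = \left(- \frac{-9}{-2} + i \sqrt{2}\right) \left(91 - 72\right) = \left(- \frac{\left(-9\right) \left(-1\right)}{2} + i \sqrt{2}\right) 19 = \left(\left(-1\right) \frac{9}{2} + i \sqrt{2}\right) 19 = \left(- \frac{9}{2} + i \sqrt{2}\right) 19 = - \frac{171}{2} + 19 i \sqrt{2}$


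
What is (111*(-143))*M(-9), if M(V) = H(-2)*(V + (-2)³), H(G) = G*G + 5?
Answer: 2428569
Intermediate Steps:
H(G) = 5 + G² (H(G) = G² + 5 = 5 + G²)
M(V) = -72 + 9*V (M(V) = (5 + (-2)²)*(V + (-2)³) = (5 + 4)*(V - 8) = 9*(-8 + V) = -72 + 9*V)
(111*(-143))*M(-9) = (111*(-143))*(-72 + 9*(-9)) = -15873*(-72 - 81) = -15873*(-153) = 2428569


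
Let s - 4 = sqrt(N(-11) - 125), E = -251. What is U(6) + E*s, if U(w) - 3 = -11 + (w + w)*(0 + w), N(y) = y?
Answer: -940 - 502*I*sqrt(34) ≈ -940.0 - 2927.1*I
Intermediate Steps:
s = 4 + 2*I*sqrt(34) (s = 4 + sqrt(-11 - 125) = 4 + sqrt(-136) = 4 + 2*I*sqrt(34) ≈ 4.0 + 11.662*I)
U(w) = -8 + 2*w**2 (U(w) = 3 + (-11 + (w + w)*(0 + w)) = 3 + (-11 + (2*w)*w) = 3 + (-11 + 2*w**2) = -8 + 2*w**2)
U(6) + E*s = (-8 + 2*6**2) - 251*(4 + 2*I*sqrt(34)) = (-8 + 2*36) + (-1004 - 502*I*sqrt(34)) = (-8 + 72) + (-1004 - 502*I*sqrt(34)) = 64 + (-1004 - 502*I*sqrt(34)) = -940 - 502*I*sqrt(34)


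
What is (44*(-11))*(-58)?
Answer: 28072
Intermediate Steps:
(44*(-11))*(-58) = -484*(-58) = 28072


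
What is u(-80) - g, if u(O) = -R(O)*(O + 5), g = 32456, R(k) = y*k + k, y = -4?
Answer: -14456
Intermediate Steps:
R(k) = -3*k (R(k) = -4*k + k = -3*k)
u(O) = 3*O*(5 + O) (u(O) = -(-3*O)*(O + 5) = -(-3*O)*(5 + O) = -(-3)*O*(5 + O) = 3*O*(5 + O))
u(-80) - g = 3*(-80)*(5 - 80) - 1*32456 = 3*(-80)*(-75) - 32456 = 18000 - 32456 = -14456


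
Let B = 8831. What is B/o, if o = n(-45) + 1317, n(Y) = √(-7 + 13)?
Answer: 3876809/578161 - 8831*√6/1734483 ≈ 6.6929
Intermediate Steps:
n(Y) = √6
o = 1317 + √6 (o = √6 + 1317 = 1317 + √6 ≈ 1319.4)
B/o = 8831/(1317 + √6)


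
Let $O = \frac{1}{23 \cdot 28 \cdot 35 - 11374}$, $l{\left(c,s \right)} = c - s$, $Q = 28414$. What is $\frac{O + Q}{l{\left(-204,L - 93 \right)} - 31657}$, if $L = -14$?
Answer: $- \frac{317270725}{354565164} \approx -0.89482$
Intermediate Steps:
$O = \frac{1}{11166}$ ($O = \frac{1}{644 \cdot 35 - 11374} = \frac{1}{22540 - 11374} = \frac{1}{11166} \approx 8.9558 \cdot 10^{-5}$)
$\frac{O + Q}{l{\left(-204,L - 93 \right)} - 31657} = \frac{\frac{1}{11166} + 28414}{\left(-204 - \left(-14 - 93\right)\right) - 31657} = \frac{317270725}{11166 \left(\left(-204 - \left(-14 - 93\right)\right) - 31657\right)} = \frac{317270725}{11166 \left(\left(-204 - -107\right) - 31657\right)} = \frac{317270725}{11166 \left(\left(-204 + 107\right) - 31657\right)} = \frac{317270725}{11166 \left(-97 - 31657\right)} = \frac{317270725}{11166 \left(-31754\right)} = \frac{317270725}{11166} \left(- \frac{1}{31754}\right) = - \frac{317270725}{354565164}$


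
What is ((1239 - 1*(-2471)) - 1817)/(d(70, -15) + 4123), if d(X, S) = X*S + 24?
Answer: 1893/3097 ≈ 0.61124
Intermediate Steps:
d(X, S) = 24 + S*X (d(X, S) = S*X + 24 = 24 + S*X)
((1239 - 1*(-2471)) - 1817)/(d(70, -15) + 4123) = ((1239 - 1*(-2471)) - 1817)/((24 - 15*70) + 4123) = ((1239 + 2471) - 1817)/((24 - 1050) + 4123) = (3710 - 1817)/(-1026 + 4123) = 1893/3097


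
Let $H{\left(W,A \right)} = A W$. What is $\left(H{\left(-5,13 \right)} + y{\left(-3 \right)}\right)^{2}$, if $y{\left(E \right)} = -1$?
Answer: $4356$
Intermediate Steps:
$\left(H{\left(-5,13 \right)} + y{\left(-3 \right)}\right)^{2} = \left(13 \left(-5\right) - 1\right)^{2} = \left(-65 - 1\right)^{2} = \left(-66\right)^{2} = 4356$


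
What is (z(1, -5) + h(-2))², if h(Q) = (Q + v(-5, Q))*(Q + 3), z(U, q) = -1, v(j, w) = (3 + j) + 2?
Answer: 9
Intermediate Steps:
v(j, w) = 5 + j
h(Q) = Q*(3 + Q) (h(Q) = (Q + (5 - 5))*(Q + 3) = (Q + 0)*(3 + Q) = Q*(3 + Q))
(z(1, -5) + h(-2))² = (-1 - 2*(3 - 2))² = (-1 - 2*1)² = (-1 - 2)² = (-3)² = 9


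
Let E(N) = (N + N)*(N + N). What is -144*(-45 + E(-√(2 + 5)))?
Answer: 2448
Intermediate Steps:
E(N) = 4*N² (E(N) = (2*N)*(2*N) = 4*N²)
-144*(-45 + E(-√(2 + 5))) = -144*(-45 + 4*(-√(2 + 5))²) = -144*(-45 + 4*(-√7)²) = -144*(-45 + 4*7) = -144*(-45 + 28) = -144*(-17) = 2448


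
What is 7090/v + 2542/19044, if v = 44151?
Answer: 41208967/140135274 ≈ 0.29407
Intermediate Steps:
7090/v + 2542/19044 = 7090/44151 + 2542/19044 = 7090*(1/44151) + 2542*(1/19044) = 7090/44151 + 1271/9522 = 41208967/140135274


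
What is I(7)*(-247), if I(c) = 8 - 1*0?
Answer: -1976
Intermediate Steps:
I(c) = 8 (I(c) = 8 + 0 = 8)
I(7)*(-247) = 8*(-247) = -1976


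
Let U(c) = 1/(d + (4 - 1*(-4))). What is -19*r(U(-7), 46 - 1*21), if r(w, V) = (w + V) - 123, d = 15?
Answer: 42807/23 ≈ 1861.2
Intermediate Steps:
U(c) = 1/23 (U(c) = 1/(15 + (4 - 1*(-4))) = 1/(15 + (4 + 4)) = 1/(15 + 8) = 1/23)
r(w, V) = -123 + V + w (r(w, V) = (V + w) - 123 = -123 + V + w)
-19*r(U(-7), 46 - 1*21) = -19*(-123 + (46 - 1*21) + 1/23) = -19*(-123 + (46 - 21) + 1/23) = -19*(-123 + 25 + 1/23) = -19*(-2253/23) = 42807/23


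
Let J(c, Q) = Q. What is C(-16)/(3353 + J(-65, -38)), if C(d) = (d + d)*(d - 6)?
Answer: 704/3315 ≈ 0.21237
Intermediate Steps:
C(d) = 2*d*(-6 + d) (C(d) = (2*d)*(-6 + d) = 2*d*(-6 + d))
C(-16)/(3353 + J(-65, -38)) = (2*(-16)*(-6 - 16))/(3353 - 38) = (2*(-16)*(-22))/3315 = (1/3315)*704 = 704/3315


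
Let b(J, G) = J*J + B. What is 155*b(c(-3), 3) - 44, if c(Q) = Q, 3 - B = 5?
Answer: 1041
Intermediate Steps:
B = -2 (B = 3 - 1*5 = 3 - 5 = -2)
b(J, G) = -2 + J**2 (b(J, G) = J*J - 2 = J**2 - 2 = -2 + J**2)
155*b(c(-3), 3) - 44 = 155*(-2 + (-3)**2) - 44 = 155*(-2 + 9) - 44 = 155*7 - 44 = 1085 - 44 = 1041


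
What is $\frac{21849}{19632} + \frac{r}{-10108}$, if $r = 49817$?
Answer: $- \frac{63096471}{16536688} \approx -3.8155$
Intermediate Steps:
$\frac{21849}{19632} + \frac{r}{-10108} = \frac{21849}{19632} + \frac{49817}{-10108} = 21849 \cdot \frac{1}{19632} + 49817 \left(- \frac{1}{10108}\right) = \frac{7283}{6544} - \frac{49817}{10108} = - \frac{63096471}{16536688}$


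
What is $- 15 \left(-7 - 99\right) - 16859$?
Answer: $-15269$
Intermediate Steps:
$- 15 \left(-7 - 99\right) - 16859 = \left(-15\right) \left(-106\right) - 16859 = 1590 - 16859 = -15269$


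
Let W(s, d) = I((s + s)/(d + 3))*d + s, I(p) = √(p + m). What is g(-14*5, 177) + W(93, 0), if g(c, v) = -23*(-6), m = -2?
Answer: 231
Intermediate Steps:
I(p) = √(-2 + p) (I(p) = √(p - 2) = √(-2 + p))
W(s, d) = s + d*√(-2 + 2*s/(3 + d)) (W(s, d) = √(-2 + (s + s)/(d + 3))*d + s = √(-2 + (2*s)/(3 + d))*d + s = √(-2 + 2*s/(3 + d))*d + s = d*√(-2 + 2*s/(3 + d)) + s = s + d*√(-2 + 2*s/(3 + d)))
g(c, v) = 138
g(-14*5, 177) + W(93, 0) = 138 + (93 + 0*√2*√((-3 + 93 - 1*0)/(3 + 0))) = 138 + (93 + 0*√2*√((-3 + 93 + 0)/3)) = 138 + (93 + 0*√2*√((⅓)*90)) = 138 + (93 + 0*√2*√30) = 138 + (93 + 0) = 138 + 93 = 231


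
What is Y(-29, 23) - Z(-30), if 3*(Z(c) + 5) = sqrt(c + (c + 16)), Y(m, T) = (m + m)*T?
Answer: -1329 - 2*I*sqrt(11)/3 ≈ -1329.0 - 2.2111*I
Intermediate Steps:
Y(m, T) = 2*T*m (Y(m, T) = (2*m)*T = 2*T*m)
Z(c) = -5 + sqrt(16 + 2*c)/3 (Z(c) = -5 + sqrt(c + (c + 16))/3 = -5 + sqrt(c + (16 + c))/3 = -5 + sqrt(16 + 2*c)/3)
Y(-29, 23) - Z(-30) = 2*23*(-29) - (-5 + sqrt(16 + 2*(-30))/3) = -1334 - (-5 + sqrt(16 - 60)/3) = -1334 - (-5 + sqrt(-44)/3) = -1334 - (-5 + (2*I*sqrt(11))/3) = -1334 - (-5 + 2*I*sqrt(11)/3) = -1334 + (5 - 2*I*sqrt(11)/3) = -1329 - 2*I*sqrt(11)/3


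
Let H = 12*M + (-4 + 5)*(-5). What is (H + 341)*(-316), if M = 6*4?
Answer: -197184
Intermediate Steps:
M = 24
H = 283 (H = 12*24 + (-4 + 5)*(-5) = 288 + 1*(-5) = 288 - 5 = 283)
(H + 341)*(-316) = (283 + 341)*(-316) = 624*(-316) = -197184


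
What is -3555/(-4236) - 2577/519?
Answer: -1007903/244276 ≈ -4.1261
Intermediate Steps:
-3555/(-4236) - 2577/519 = -3555*(-1/4236) - 2577*1/519 = 1185/1412 - 859/173 = -1007903/244276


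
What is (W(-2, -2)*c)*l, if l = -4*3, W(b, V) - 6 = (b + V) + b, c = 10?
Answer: 0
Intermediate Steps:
W(b, V) = 6 + V + 2*b (W(b, V) = 6 + ((b + V) + b) = 6 + ((V + b) + b) = 6 + (V + 2*b) = 6 + V + 2*b)
l = -12
(W(-2, -2)*c)*l = ((6 - 2 + 2*(-2))*10)*(-12) = ((6 - 2 - 4)*10)*(-12) = (0*10)*(-12) = 0*(-12) = 0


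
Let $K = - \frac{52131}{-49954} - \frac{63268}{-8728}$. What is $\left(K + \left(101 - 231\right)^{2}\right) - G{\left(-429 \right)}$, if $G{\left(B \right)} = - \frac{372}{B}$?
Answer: $\frac{65883784691727}{3896736701} \approx 16907.0$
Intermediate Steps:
$K = \frac{225968065}{27249907}$ ($K = \left(-52131\right) \left(- \frac{1}{49954}\right) - - \frac{15817}{2182} = \frac{52131}{49954} + \frac{15817}{2182} = \frac{225968065}{27249907} \approx 8.2924$)
$\left(K + \left(101 - 231\right)^{2}\right) - G{\left(-429 \right)} = \left(\frac{225968065}{27249907} + \left(101 - 231\right)^{2}\right) - - \frac{372}{-429} = \left(\frac{225968065}{27249907} + \left(-130\right)^{2}\right) - \left(-372\right) \left(- \frac{1}{429}\right) = \left(\frac{225968065}{27249907} + 16900\right) - \frac{124}{143} = \frac{460749396365}{27249907} - \frac{124}{143} = \frac{65883784691727}{3896736701}$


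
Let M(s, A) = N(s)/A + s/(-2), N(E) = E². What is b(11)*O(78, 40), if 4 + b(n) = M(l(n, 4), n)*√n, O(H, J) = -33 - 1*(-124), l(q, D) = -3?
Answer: -364 + 4641*√11/22 ≈ 335.66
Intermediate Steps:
O(H, J) = 91 (O(H, J) = -33 + 124 = 91)
M(s, A) = -s/2 + s²/A (M(s, A) = s²/A + s/(-2) = s²/A + s*(-½) = s²/A - s/2 = -s/2 + s²/A)
b(n) = -4 + √n*(3/2 + 9/n) (b(n) = -4 + (-½*(-3) + (-3)²/n)*√n = -4 + (3/2 + 9/n)*√n = -4 + √n*(3/2 + 9/n))
b(11)*O(78, 40) = (-4 + 9/√11 + 3*√11/2)*91 = (-4 + 9*(√11/11) + 3*√11/2)*91 = (-4 + 9*√11/11 + 3*√11/2)*91 = (-4 + 51*√11/22)*91 = -364 + 4641*√11/22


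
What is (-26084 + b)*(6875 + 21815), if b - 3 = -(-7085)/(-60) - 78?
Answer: -4523337125/6 ≈ -7.5389e+8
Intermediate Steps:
b = -2317/12 (b = 3 + (-(-7085)/(-60) - 78) = 3 + (-(-7085)*(-1)/60 - 78) = 3 + (-109*13/12 - 78) = 3 + (-1417/12 - 78) = 3 - 2353/12 = -2317/12 ≈ -193.08)
(-26084 + b)*(6875 + 21815) = (-26084 - 2317/12)*(6875 + 21815) = -315325/12*28690 = -4523337125/6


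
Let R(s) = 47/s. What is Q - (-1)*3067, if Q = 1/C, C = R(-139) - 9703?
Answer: 4136659049/1348764 ≈ 3067.0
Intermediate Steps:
C = -1348764/139 (C = 47/(-139) - 9703 = 47*(-1/139) - 9703 = -47/139 - 9703 = -1348764/139 ≈ -9703.3)
Q = -139/1348764 (Q = 1/(-1348764/139) = -139/1348764 ≈ -0.00010306)
Q - (-1)*3067 = -139/1348764 - (-1)*3067 = -139/1348764 - 1*(-3067) = -139/1348764 + 3067 = 4136659049/1348764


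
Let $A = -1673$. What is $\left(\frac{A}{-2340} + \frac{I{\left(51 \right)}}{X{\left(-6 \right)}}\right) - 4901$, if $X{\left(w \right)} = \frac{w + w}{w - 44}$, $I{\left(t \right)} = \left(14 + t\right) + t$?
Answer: $- \frac{10335667}{2340} \approx -4417.0$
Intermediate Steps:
$I{\left(t \right)} = 14 + 2 t$
$X{\left(w \right)} = \frac{2 w}{-44 + w}$
$\left(\frac{A}{-2340} + \frac{I{\left(51 \right)}}{X{\left(-6 \right)}}\right) - 4901 = \left(- \frac{1673}{-2340} + \frac{14 + 2 \cdot 51}{2 \left(-6\right) \frac{1}{-44 - 6}}\right) - 4901 = \left(\left(-1673\right) \left(- \frac{1}{2340}\right) + \frac{14 + 102}{2 \left(-6\right) \frac{1}{-50}}\right) - 4901 = \left(\frac{1673}{2340} + \frac{116}{2 \left(-6\right) \left(- \frac{1}{50}\right)}\right) - 4901 = \left(\frac{1673}{2340} + \frac{116}{\frac{6}{25}}\right) - 4901 = \left(\frac{1673}{2340} + 116 \cdot \frac{25}{6}\right) - 4901 = \left(\frac{1673}{2340} + \frac{1450}{3}\right) - 4901 = \frac{1132673}{2340} - 4901 = - \frac{10335667}{2340}$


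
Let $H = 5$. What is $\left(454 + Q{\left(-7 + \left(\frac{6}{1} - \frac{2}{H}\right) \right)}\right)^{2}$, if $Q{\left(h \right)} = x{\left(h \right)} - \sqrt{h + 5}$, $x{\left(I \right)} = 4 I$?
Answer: $\frac{5026654}{25} - \frac{13452 \sqrt{10}}{25} \approx 1.9936 \cdot 10^{5}$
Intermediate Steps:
$Q{\left(h \right)} = - \sqrt{5 + h} + 4 h$ ($Q{\left(h \right)} = 4 h - \sqrt{h + 5} = 4 h - \sqrt{5 + h} = - \sqrt{5 + h} + 4 h$)
$\left(454 + Q{\left(-7 + \left(\frac{6}{1} - \frac{2}{H}\right) \right)}\right)^{2} = \left(454 - \left(\sqrt{5 + \left(-7 + \left(\frac{6}{1} - \frac{2}{5}\right)\right)} - 4 \left(-7 + \left(\frac{6}{1} - \frac{2}{5}\right)\right)\right)\right)^{2} = \left(454 - \left(\sqrt{5 + \left(-7 + \left(6 \cdot 1 - \frac{2}{5}\right)\right)} - 4 \left(-7 + \left(6 \cdot 1 - \frac{2}{5}\right)\right)\right)\right)^{2} = \left(454 - \left(\sqrt{5 + \left(-7 + \left(6 - \frac{2}{5}\right)\right)} - 4 \left(-7 + \left(6 - \frac{2}{5}\right)\right)\right)\right)^{2} = \left(454 - \left(\sqrt{5 + \left(-7 + \frac{28}{5}\right)} - 4 \left(-7 + \frac{28}{5}\right)\right)\right)^{2} = \left(454 - \left(\frac{28}{5} + \sqrt{5 - \frac{7}{5}}\right)\right)^{2} = \left(454 - \left(\frac{28}{5} + \sqrt{\frac{18}{5}}\right)\right)^{2} = \left(454 - \left(\frac{28}{5} + \frac{3 \sqrt{10}}{5}\right)\right)^{2} = \left(\frac{2242}{5} - \frac{3 \sqrt{10}}{5}\right)^{2}$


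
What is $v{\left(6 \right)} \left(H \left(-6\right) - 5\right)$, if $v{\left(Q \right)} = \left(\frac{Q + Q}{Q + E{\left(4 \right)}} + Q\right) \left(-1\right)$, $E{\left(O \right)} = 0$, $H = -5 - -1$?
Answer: $-152$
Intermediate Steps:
$H = -4$ ($H = -5 + 1 = -4$)
$v{\left(Q \right)} = -2 - Q$ ($v{\left(Q \right)} = \left(\frac{Q + Q}{Q + 0} + Q\right) \left(-1\right) = \left(\frac{2 Q}{Q} + Q\right) \left(-1\right) = \left(2 + Q\right) \left(-1\right) = -2 - Q$)
$v{\left(6 \right)} \left(H \left(-6\right) - 5\right) = \left(-2 - 6\right) \left(\left(-4\right) \left(-6\right) - 5\right) = \left(-2 - 6\right) \left(24 - 5\right) = \left(-8\right) 19 = -152$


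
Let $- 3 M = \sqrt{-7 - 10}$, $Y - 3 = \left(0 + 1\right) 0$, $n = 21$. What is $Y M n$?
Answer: $- 21 i \sqrt{17} \approx - 86.585 i$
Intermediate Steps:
$Y = 3$ ($Y = 3 + \left(0 + 1\right) 0 = 3 + 1 \cdot 0 = 3 + 0 = 3$)
$M = - \frac{i \sqrt{17}}{3}$ ($M = - \frac{\sqrt{-7 - 10}}{3} = - \frac{\sqrt{-17}}{3} = - \frac{i \sqrt{17}}{3} \approx - 1.3744 i$)
$Y M n = 3 \left(- \frac{i \sqrt{17}}{3}\right) 21 = - i \sqrt{17} \cdot 21 = - 21 i \sqrt{17}$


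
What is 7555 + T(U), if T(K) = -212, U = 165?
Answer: 7343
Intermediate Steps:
7555 + T(U) = 7555 - 212 = 7343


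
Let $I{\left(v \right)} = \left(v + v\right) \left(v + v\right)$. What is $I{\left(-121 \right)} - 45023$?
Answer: $13541$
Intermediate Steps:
$I{\left(v \right)} = 4 v^{2}$ ($I{\left(v \right)} = 2 v 2 v = 4 v^{2}$)
$I{\left(-121 \right)} - 45023 = 4 \left(-121\right)^{2} - 45023 = 4 \cdot 14641 - 45023 = 58564 - 45023 = 13541$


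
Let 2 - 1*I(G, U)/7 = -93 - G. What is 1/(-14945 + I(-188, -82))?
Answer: -1/15596 ≈ -6.4119e-5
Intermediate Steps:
I(G, U) = 665 + 7*G (I(G, U) = 14 - 7*(-93 - G) = 14 + (651 + 7*G) = 665 + 7*G)
1/(-14945 + I(-188, -82)) = 1/(-14945 + (665 + 7*(-188))) = 1/(-14945 + (665 - 1316)) = 1/(-14945 - 651) = 1/(-15596) = -1/15596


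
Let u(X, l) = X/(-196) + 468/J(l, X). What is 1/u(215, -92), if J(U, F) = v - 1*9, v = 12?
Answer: 196/30361 ≈ 0.0064557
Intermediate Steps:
J(U, F) = 3 (J(U, F) = 12 - 1*9 = 12 - 9 = 3)
u(X, l) = 156 - X/196 (u(X, l) = X/(-196) + 468/3 = X*(-1/196) + 468*(⅓) = -X/196 + 156 = 156 - X/196)
1/u(215, -92) = 1/(156 - 1/196*215) = 1/(156 - 215/196) = 1/(30361/196) = 196/30361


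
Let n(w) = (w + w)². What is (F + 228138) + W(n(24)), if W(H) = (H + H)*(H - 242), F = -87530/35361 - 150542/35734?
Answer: 6147256119985817/631794987 ≈ 9.7298e+6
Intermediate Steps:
n(w) = 4*w² (n(w) = (2*w)² = 4*w²)
F = -4225556341/631794987 (F = -87530*1/35361 - 150542*1/35734 = -87530/35361 - 75271/17867 = -4225556341/631794987 ≈ -6.6882)
W(H) = 2*H*(-242 + H) (W(H) = (2*H)*(-242 + H) = 2*H*(-242 + H))
(F + 228138) + W(n(24)) = (-4225556341/631794987 + 228138) + 2*(4*24²)*(-242 + 4*24²) = 144132219187865/631794987 + 2*(4*576)*(-242 + 4*576) = 144132219187865/631794987 + 2*2304*(-242 + 2304) = 144132219187865/631794987 + 2*2304*2062 = 144132219187865/631794987 + 9501696 = 6147256119985817/631794987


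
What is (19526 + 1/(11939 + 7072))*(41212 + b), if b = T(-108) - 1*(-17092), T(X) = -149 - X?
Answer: 7209245852327/6337 ≈ 1.1376e+9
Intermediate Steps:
b = 17051 (b = (-149 - 1*(-108)) - 1*(-17092) = (-149 + 108) + 17092 = -41 + 17092 = 17051)
(19526 + 1/(11939 + 7072))*(41212 + b) = (19526 + 1/(11939 + 7072))*(41212 + 17051) = (19526 + 1/19011)*58263 = (371208787/19011)*58263 = 7209245852327/6337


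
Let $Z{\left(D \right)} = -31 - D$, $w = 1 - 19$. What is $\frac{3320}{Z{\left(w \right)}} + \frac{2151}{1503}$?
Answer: $- \frac{551333}{2171} \approx -253.95$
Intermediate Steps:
$w = -18$
$\frac{3320}{Z{\left(w \right)}} + \frac{2151}{1503} = \frac{3320}{-31 - -18} + \frac{2151}{1503} = \frac{3320}{-31 + 18} + 2151 \cdot \frac{1}{1503} = \frac{3320}{-13} + \frac{239}{167} = 3320 \left(- \frac{1}{13}\right) + \frac{239}{167} = - \frac{3320}{13} + \frac{239}{167} = - \frac{551333}{2171}$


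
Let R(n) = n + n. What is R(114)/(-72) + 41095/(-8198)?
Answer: -100583/12297 ≈ -8.1795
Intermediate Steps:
R(n) = 2*n
R(114)/(-72) + 41095/(-8198) = (2*114)/(-72) + 41095/(-8198) = 228*(-1/72) + 41095*(-1/8198) = -19/6 - 41095/8198 = -100583/12297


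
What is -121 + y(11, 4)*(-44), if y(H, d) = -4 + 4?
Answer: -121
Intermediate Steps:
y(H, d) = 0
-121 + y(11, 4)*(-44) = -121 + 0*(-44) = -121 + 0 = -121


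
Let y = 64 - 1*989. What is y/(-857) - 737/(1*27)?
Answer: -606634/23139 ≈ -26.217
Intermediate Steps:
y = -925 (y = 64 - 989 = -925)
y/(-857) - 737/(1*27) = -925/(-857) - 737/(1*27) = -925*(-1/857) - 737/27 = 925/857 - 737*1/27 = 925/857 - 737/27 = -606634/23139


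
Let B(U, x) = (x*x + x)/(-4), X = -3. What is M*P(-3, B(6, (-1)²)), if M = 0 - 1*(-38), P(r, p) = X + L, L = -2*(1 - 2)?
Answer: -38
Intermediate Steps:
L = 2 (L = -2*(-1) = 2)
B(U, x) = -x/4 - x²/4 (B(U, x) = (x² + x)*(-¼) = (x + x²)*(-¼) = -x/4 - x²/4)
P(r, p) = -1 (P(r, p) = -3 + 2 = -1)
M = 38 (M = 0 + 38 = 38)
M*P(-3, B(6, (-1)²)) = 38*(-1) = -38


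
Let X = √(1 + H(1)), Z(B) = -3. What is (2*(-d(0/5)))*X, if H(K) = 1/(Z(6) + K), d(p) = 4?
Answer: -4*√2 ≈ -5.6569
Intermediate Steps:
H(K) = 1/(-3 + K)
X = √2/2 (X = √(1 + 1/(-3 + 1)) = √(1 + 1/(-2)) = √(1 - ½) = √(½) = √2/2 ≈ 0.70711)
(2*(-d(0/5)))*X = (2*(-1*4))*(√2/2) = (2*(-4))*(√2/2) = -4*√2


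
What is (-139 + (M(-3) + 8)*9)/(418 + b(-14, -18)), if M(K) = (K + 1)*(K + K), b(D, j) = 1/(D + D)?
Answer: 1148/11703 ≈ 0.098094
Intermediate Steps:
b(D, j) = 1/(2*D)
M(K) = 2*K*(1 + K) (M(K) = (1 + K)*(2*K) = 2*K*(1 + K))
(-139 + (M(-3) + 8)*9)/(418 + b(-14, -18)) = (-139 + (2*(-3)*(1 - 3) + 8)*9)/(418 + (½)/(-14)) = (-139 + (2*(-3)*(-2) + 8)*9)/(418 + (½)*(-1/14)) = (-139 + (12 + 8)*9)/(418 - 1/28) = (-139 + 20*9)/(11703/28) = (-139 + 180)*(28/11703) = 41*(28/11703) = 1148/11703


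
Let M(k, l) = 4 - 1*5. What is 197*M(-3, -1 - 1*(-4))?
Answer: -197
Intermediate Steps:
M(k, l) = -1 (M(k, l) = 4 - 5 = -1)
197*M(-3, -1 - 1*(-4)) = 197*(-1) = -197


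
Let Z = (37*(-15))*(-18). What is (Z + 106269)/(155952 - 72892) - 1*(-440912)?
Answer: 36622266979/83060 ≈ 4.4091e+5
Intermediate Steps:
Z = 9990 (Z = -555*(-18) = 9990)
(Z + 106269)/(155952 - 72892) - 1*(-440912) = (9990 + 106269)/(155952 - 72892) - 1*(-440912) = 116259/83060 + 440912 = 36622266979/83060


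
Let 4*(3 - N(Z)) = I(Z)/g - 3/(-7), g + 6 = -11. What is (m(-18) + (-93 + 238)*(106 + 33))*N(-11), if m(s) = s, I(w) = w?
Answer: 6544525/119 ≈ 54996.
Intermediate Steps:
g = -17 (g = -6 - 11 = -17)
N(Z) = 81/28 + Z/68 (N(Z) = 3 - (Z/(-17) - 3/(-7))/4 = 3 - (Z*(-1/17) - 3*(-⅐))/4 = 3 - (-Z/17 + 3/7)/4 = 3 - (3/7 - Z/17)/4 = 3 + (-3/28 + Z/68) = 81/28 + Z/68)
(m(-18) + (-93 + 238)*(106 + 33))*N(-11) = (-18 + (-93 + 238)*(106 + 33))*(81/28 + (1/68)*(-11)) = (-18 + 145*139)*(81/28 - 11/68) = (-18 + 20155)*(325/119) = 20137*(325/119) = 6544525/119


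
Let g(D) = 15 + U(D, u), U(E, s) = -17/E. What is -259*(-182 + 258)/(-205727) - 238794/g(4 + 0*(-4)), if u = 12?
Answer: -196504646540/8846261 ≈ -22213.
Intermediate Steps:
g(D) = 15 - 17/D
-259*(-182 + 258)/(-205727) - 238794/g(4 + 0*(-4)) = -259*(-182 + 258)/(-205727) - 238794/(15 - 17/(4 + 0*(-4))) = -259*76*(-1/205727) - 238794/(15 - 17/(4 + 0)) = -19684*(-1/205727) - 238794/(15 - 17/4) = 19684/205727 - 238794/(15 - 17*1/4) = 19684/205727 - 238794/(15 - 17/4) = 19684/205727 - 238794/43/4 = 19684/205727 - 238794*4/43 = 19684/205727 - 955176/43 = -196504646540/8846261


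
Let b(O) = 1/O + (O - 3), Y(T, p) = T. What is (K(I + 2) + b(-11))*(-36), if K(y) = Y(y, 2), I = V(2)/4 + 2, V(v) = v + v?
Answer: 3600/11 ≈ 327.27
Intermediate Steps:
V(v) = 2*v
I = 3 (I = (2*2)/4 + 2 = 4*(¼) + 2 = 1 + 2 = 3)
K(y) = y
b(O) = -3 + O + 1/O (b(O) = 1/O + (-3 + O) = -3 + O + 1/O)
(K(I + 2) + b(-11))*(-36) = ((3 + 2) + (-3 - 11 + 1/(-11)))*(-36) = (5 + (-3 - 11 - 1/11))*(-36) = (5 - 155/11)*(-36) = -100/11*(-36) = 3600/11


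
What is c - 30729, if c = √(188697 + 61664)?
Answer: -30729 + √250361 ≈ -30229.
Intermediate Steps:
c = √250361 ≈ 500.36
c - 30729 = √250361 - 30729 = -30729 + √250361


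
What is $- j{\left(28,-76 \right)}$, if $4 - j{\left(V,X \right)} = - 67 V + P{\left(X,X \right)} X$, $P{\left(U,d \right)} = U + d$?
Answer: $9672$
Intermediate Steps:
$j{\left(V,X \right)} = 4 - 2 X^{2} + 67 V$ ($j{\left(V,X \right)} = 4 - \left(- 67 V + \left(X + X\right) X\right) = 4 - \left(- 67 V + 2 X X\right) = 4 - \left(- 67 V + 2 X^{2}\right) = 4 + \left(- 2 X^{2} + 67 V\right) = 4 - 2 X^{2} + 67 V$)
$- j{\left(28,-76 \right)} = - (4 - 2 \left(-76\right)^{2} + 67 \cdot 28) = - (4 - 11552 + 1876) = \left(-1\right) \left(-9672\right) = 9672$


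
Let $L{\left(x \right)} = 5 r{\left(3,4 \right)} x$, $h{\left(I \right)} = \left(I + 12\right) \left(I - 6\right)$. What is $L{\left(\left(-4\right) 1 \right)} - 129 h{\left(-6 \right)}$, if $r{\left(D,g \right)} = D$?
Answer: $9228$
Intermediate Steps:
$h{\left(I \right)} = \left(-6 + I\right) \left(12 + I\right)$ ($h{\left(I \right)} = \left(12 + I\right) \left(-6 + I\right) = \left(-6 + I\right) \left(12 + I\right)$)
$L{\left(x \right)} = 15 x$ ($L{\left(x \right)} = 5 \cdot 3 x = 15 x$)
$L{\left(\left(-4\right) 1 \right)} - 129 h{\left(-6 \right)} = 15 \left(\left(-4\right) 1\right) - 129 \left(-72 + \left(-6\right)^{2} + 6 \left(-6\right)\right) = 15 \left(-4\right) - 129 \left(-72 + 36 - 36\right) = -60 - -9288 = -60 + 9288 = 9228$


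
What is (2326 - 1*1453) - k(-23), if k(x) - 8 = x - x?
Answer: 865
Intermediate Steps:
k(x) = 8 (k(x) = 8 + (x - x) = 8 + 0 = 8)
(2326 - 1*1453) - k(-23) = (2326 - 1*1453) - 1*8 = (2326 - 1453) - 8 = 873 - 8 = 865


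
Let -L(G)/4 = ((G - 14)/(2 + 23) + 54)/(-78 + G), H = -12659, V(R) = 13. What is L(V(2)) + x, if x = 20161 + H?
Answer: 12196146/1625 ≈ 7505.3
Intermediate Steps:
L(G) = -4*(1336/25 + G/25)/(-78 + G) (L(G) = -4*((G - 14)/(2 + 23) + 54)/(-78 + G) = -4*((-14 + G)/25 + 54)/(-78 + G) = -4*((-14 + G)*(1/25) + 54)/(-78 + G) = -4*((-14/25 + G/25) + 54)/(-78 + G) = -4*(1336/25 + G/25)/(-78 + G))
x = 7502 (x = 20161 - 12659 = 7502)
L(V(2)) + x = 4*(-1336 - 1*13)/(25*(-78 + 13)) + 7502 = (4/25)*(-1336 - 13)/(-65) + 7502 = (4/25)*(-1/65)*(-1349) + 7502 = 5396/1625 + 7502 = 12196146/1625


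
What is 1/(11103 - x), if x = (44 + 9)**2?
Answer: 1/8294 ≈ 0.00012057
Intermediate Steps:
x = 2809 (x = 53**2 = 2809)
1/(11103 - x) = 1/(11103 - 1*2809) = 1/(11103 - 2809) = 1/8294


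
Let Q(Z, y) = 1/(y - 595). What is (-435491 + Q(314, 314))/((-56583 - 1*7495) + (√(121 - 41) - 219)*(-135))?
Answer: 4223458382636/334302656489 - 66081404880*√5/334302656489 ≈ 12.192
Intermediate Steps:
Q(Z, y) = 1/(-595 + y)
(-435491 + Q(314, 314))/((-56583 - 1*7495) + (√(121 - 41) - 219)*(-135)) = (-435491 + 1/(-595 + 314))/((-56583 - 1*7495) + (√(121 - 41) - 219)*(-135)) = (-435491 + 1/(-281))/((-56583 - 7495) + (√80 - 219)*(-135)) = (-435491 - 1/281)/(-64078 + (4*√5 - 219)*(-135)) = -122372972/(281*(-64078 + (-219 + 4*√5)*(-135))) = -122372972/(281*(-64078 + (29565 - 540*√5))) = -122372972/(281*(-34513 - 540*√5))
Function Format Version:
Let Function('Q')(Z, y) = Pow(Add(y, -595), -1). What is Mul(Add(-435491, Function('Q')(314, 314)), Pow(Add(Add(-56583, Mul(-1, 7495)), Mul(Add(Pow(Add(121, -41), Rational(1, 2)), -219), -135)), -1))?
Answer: Add(Rational(4223458382636, 334302656489), Mul(Rational(-66081404880, 334302656489), Pow(5, Rational(1, 2)))) ≈ 12.192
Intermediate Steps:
Function('Q')(Z, y) = Pow(Add(-595, y), -1)
Mul(Add(-435491, Function('Q')(314, 314)), Pow(Add(Add(-56583, Mul(-1, 7495)), Mul(Add(Pow(Add(121, -41), Rational(1, 2)), -219), -135)), -1)) = Mul(Add(-435491, Pow(Add(-595, 314), -1)), Pow(Add(Add(-56583, Mul(-1, 7495)), Mul(Add(Pow(Add(121, -41), Rational(1, 2)), -219), -135)), -1)) = Mul(Add(-435491, Pow(-281, -1)), Pow(Add(Add(-56583, -7495), Mul(Add(Pow(80, Rational(1, 2)), -219), -135)), -1)) = Mul(Add(-435491, Rational(-1, 281)), Pow(Add(-64078, Mul(Add(Mul(4, Pow(5, Rational(1, 2))), -219), -135)), -1)) = Mul(Rational(-122372972, 281), Pow(Add(-64078, Mul(Add(-219, Mul(4, Pow(5, Rational(1, 2)))), -135)), -1)) = Mul(Rational(-122372972, 281), Pow(Add(-64078, Add(29565, Mul(-540, Pow(5, Rational(1, 2))))), -1)) = Mul(Rational(-122372972, 281), Pow(Add(-34513, Mul(-540, Pow(5, Rational(1, 2)))), -1))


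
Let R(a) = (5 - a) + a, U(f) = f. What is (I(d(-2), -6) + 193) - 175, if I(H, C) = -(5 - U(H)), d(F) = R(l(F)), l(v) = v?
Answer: 18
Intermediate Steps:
R(a) = 5
d(F) = 5
I(H, C) = -5 + H (I(H, C) = -(5 - H) = -5 + H)
(I(d(-2), -6) + 193) - 175 = ((-5 + 5) + 193) - 175 = (0 + 193) - 175 = 193 - 175 = 18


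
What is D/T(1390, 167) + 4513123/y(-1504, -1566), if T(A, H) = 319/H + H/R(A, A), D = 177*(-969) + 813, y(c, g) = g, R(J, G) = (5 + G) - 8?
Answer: -32020447693933/368277786 ≈ -86947.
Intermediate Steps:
R(J, G) = -3 + G
D = -170700 (D = -171513 + 813 = -170700)
T(A, H) = 319/H + H/(-3 + A)
D/T(1390, 167) + 4513123/y(-1504, -1566) = -170700/(319/167 + 167/(-3 + 1390)) + 4513123/(-1566) = -170700/(319*(1/167) + 167/1387) + 4513123*(-1/1566) = -170700/(319/167 + 167*(1/1387)) - 4513123/1566 = -170700/(319/167 + 167/1387) - 4513123/1566 = -170700/470342/231629 - 4513123/1566 = -170700*231629/470342 - 4513123/1566 = -19769535150/235171 - 4513123/1566 = -32020447693933/368277786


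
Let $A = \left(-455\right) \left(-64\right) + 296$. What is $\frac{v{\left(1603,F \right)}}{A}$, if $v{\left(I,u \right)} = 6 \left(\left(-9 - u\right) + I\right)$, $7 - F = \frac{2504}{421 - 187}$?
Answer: $\frac{186931}{573612} \approx 0.32588$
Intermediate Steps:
$F = - \frac{433}{117}$ ($F = 7 - \frac{2504}{421 - 187} = 7 - \frac{2504}{234} = 7 - 2504 \cdot \frac{1}{234} = 7 - \frac{1252}{117} = - \frac{433}{117} \approx -3.7009$)
$v{\left(I,u \right)} = -54 - 6 u + 6 I$ ($v{\left(I,u \right)} = 6 \left(-9 + I - u\right) = -54 - 6 u + 6 I$)
$A = 29416$ ($A = 29120 + 296 = 29416$)
$\frac{v{\left(1603,F \right)}}{A} = \frac{-54 - - \frac{866}{39} + 6 \cdot 1603}{29416} = \left(-54 + \frac{866}{39} + 9618\right) \frac{1}{29416} = \frac{373862}{39} \cdot \frac{1}{29416} = \frac{186931}{573612}$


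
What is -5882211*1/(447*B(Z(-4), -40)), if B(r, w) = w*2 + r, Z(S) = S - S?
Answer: 1960737/11920 ≈ 164.49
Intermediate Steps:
Z(S) = 0
B(r, w) = r + 2*w (B(r, w) = 2*w + r = r + 2*w)
-5882211*1/(447*B(Z(-4), -40)) = -5882211*1/(447*(0 + 2*(-40))) = -5882211*1/(447*(0 - 80)) = -5882211/((-80*447)) = -5882211/(-35760) = -5882211*(-1/35760) = 1960737/11920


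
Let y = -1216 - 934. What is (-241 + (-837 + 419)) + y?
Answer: -2809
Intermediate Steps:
y = -2150
(-241 + (-837 + 419)) + y = (-241 + (-837 + 419)) - 2150 = (-241 - 418) - 2150 = -659 - 2150 = -2809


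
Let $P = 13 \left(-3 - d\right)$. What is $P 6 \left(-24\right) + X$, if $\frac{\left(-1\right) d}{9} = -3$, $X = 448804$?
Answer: $504964$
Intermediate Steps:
$d = 27$ ($d = \left(-9\right) \left(-3\right) = 27$)
$P = -390$ ($P = 13 \left(-3 - 27\right) = 13 \left(-30\right) = -390$)
$P 6 \left(-24\right) + X = \left(-390\right) 6 \left(-24\right) + 448804 = \left(-2340\right) \left(-24\right) + 448804 = 56160 + 448804 = 504964$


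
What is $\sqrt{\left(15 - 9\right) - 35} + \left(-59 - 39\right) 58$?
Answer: $-5684 + i \sqrt{29} \approx -5684.0 + 5.3852 i$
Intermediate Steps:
$\sqrt{\left(15 - 9\right) - 35} + \left(-59 - 39\right) 58 = \sqrt{\left(15 - 9\right) - 35} - 5684 = \sqrt{6 - 35} - 5684 = \sqrt{-29} - 5684 = i \sqrt{29} - 5684 = -5684 + i \sqrt{29}$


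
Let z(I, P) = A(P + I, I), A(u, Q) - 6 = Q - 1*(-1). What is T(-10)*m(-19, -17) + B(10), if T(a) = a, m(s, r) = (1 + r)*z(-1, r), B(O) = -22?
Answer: 938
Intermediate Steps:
A(u, Q) = 7 + Q (A(u, Q) = 6 + (Q - 1*(-1)) = 6 + (Q + 1) = 6 + (1 + Q) = 7 + Q)
z(I, P) = 7 + I
m(s, r) = 6 + 6*r (m(s, r) = (1 + r)*(7 - 1) = (1 + r)*6 = 6 + 6*r)
T(-10)*m(-19, -17) + B(10) = -10*(6 + 6*(-17)) - 22 = -10*(6 - 102) - 22 = -10*(-96) - 22 = 960 - 22 = 938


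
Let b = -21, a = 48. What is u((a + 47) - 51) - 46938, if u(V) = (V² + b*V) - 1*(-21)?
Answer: -45905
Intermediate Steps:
u(V) = 21 + V² - 21*V (u(V) = (V² - 21*V) - 1*(-21) = (V² - 21*V) + 21 = 21 + V² - 21*V)
u((a + 47) - 51) - 46938 = (21 + ((48 + 47) - 51)² - 21*((48 + 47) - 51)) - 46938 = (21 + (95 - 51)² - 21*(95 - 51)) - 46938 = (21 + 44² - 21*44) - 46938 = (21 + 1936 - 924) - 46938 = 1033 - 46938 = -45905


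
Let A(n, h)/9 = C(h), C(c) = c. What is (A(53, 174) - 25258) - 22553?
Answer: -46245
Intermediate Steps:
A(n, h) = 9*h
(A(53, 174) - 25258) - 22553 = (9*174 - 25258) - 22553 = (1566 - 25258) - 22553 = -23692 - 22553 = -46245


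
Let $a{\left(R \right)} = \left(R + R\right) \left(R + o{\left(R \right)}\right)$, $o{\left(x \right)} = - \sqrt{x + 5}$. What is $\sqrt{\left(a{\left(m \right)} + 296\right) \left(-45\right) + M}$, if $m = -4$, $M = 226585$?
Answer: $\sqrt{211465} \approx 459.85$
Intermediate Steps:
$o{\left(x \right)} = - \sqrt{5 + x}$
$a{\left(R \right)} = 2 R \left(R - \sqrt{5 + R}\right)$ ($a{\left(R \right)} = \left(R + R\right) \left(R - \sqrt{5 + R}\right) = 2 R \left(R - \sqrt{5 + R}\right)$)
$\sqrt{\left(a{\left(m \right)} + 296\right) \left(-45\right) + M} = \sqrt{\left(2 \left(-4\right) \left(-4 - \sqrt{5 - 4}\right) + 296\right) \left(-45\right) + 226585} = \sqrt{\left(2 \left(-4\right) \left(-4 - \sqrt{1}\right) + 296\right) \left(-45\right) + 226585} = \sqrt{\left(2 \left(-4\right) \left(-4 - 1\right) + 296\right) \left(-45\right) + 226585} = \sqrt{\left(2 \left(-4\right) \left(-5\right) + 296\right) \left(-45\right) + 226585} = \sqrt{\left(40 + 296\right) \left(-45\right) + 226585} = \sqrt{336 \left(-45\right) + 226585} = \sqrt{-15120 + 226585} = \sqrt{211465}$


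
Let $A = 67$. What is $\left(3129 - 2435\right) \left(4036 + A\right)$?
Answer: $2847482$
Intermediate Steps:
$\left(3129 - 2435\right) \left(4036 + A\right) = \left(3129 - 2435\right) \left(4036 + 67\right) = 694 \cdot 4103 = 2847482$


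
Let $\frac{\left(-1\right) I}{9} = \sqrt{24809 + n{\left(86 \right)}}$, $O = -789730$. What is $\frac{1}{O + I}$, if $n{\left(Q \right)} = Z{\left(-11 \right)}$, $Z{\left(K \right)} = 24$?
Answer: $- \frac{789730}{623671461427} + \frac{9 \sqrt{24833}}{623671461427} \approx -1.264 \cdot 10^{-6}$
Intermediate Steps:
$n{\left(Q \right)} = 24$
$I = - 9 \sqrt{24833}$ ($I = - 9 \sqrt{24809 + 24} = - 9 \sqrt{24833} \approx -1418.3$)
$\frac{1}{O + I} = \frac{1}{-789730 - 9 \sqrt{24833}}$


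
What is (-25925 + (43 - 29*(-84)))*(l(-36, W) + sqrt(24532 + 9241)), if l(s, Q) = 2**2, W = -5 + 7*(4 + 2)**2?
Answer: -93784 - 23446*sqrt(33773) ≈ -4.4026e+6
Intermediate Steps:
W = 247 (W = -5 + 7*6**2 = -5 + 7*36 = -5 + 252 = 247)
l(s, Q) = 4
(-25925 + (43 - 29*(-84)))*(l(-36, W) + sqrt(24532 + 9241)) = (-25925 + (43 - 29*(-84)))*(4 + sqrt(24532 + 9241)) = (-25925 + (43 + 2436))*(4 + sqrt(33773)) = (-25925 + 2479)*(4 + sqrt(33773)) = -23446*(4 + sqrt(33773)) = -93784 - 23446*sqrt(33773)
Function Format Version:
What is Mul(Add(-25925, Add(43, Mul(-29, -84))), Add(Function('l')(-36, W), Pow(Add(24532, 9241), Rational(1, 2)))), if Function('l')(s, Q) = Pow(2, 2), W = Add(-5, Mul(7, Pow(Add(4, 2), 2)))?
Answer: Add(-93784, Mul(-23446, Pow(33773, Rational(1, 2)))) ≈ -4.4026e+6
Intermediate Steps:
W = 247 (W = Add(-5, Mul(7, Pow(6, 2))) = Add(-5, Mul(7, 36)) = Add(-5, 252) = 247)
Function('l')(s, Q) = 4
Mul(Add(-25925, Add(43, Mul(-29, -84))), Add(Function('l')(-36, W), Pow(Add(24532, 9241), Rational(1, 2)))) = Mul(Add(-25925, Add(43, Mul(-29, -84))), Add(4, Pow(Add(24532, 9241), Rational(1, 2)))) = Mul(Add(-25925, Add(43, 2436)), Add(4, Pow(33773, Rational(1, 2)))) = Mul(Add(-25925, 2479), Add(4, Pow(33773, Rational(1, 2)))) = Mul(-23446, Add(4, Pow(33773, Rational(1, 2)))) = Add(-93784, Mul(-23446, Pow(33773, Rational(1, 2))))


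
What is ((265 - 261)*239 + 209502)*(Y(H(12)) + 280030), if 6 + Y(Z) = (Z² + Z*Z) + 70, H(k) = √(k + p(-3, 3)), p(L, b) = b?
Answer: 58954336792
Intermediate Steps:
H(k) = √(3 + k) (H(k) = √(k + 3) = √(3 + k))
Y(Z) = 64 + 2*Z² (Y(Z) = -6 + ((Z² + Z*Z) + 70) = -6 + ((Z² + Z²) + 70) = -6 + (2*Z² + 70) = -6 + (70 + 2*Z²) = 64 + 2*Z²)
((265 - 261)*239 + 209502)*(Y(H(12)) + 280030) = ((265 - 261)*239 + 209502)*((64 + 2*(√(3 + 12))²) + 280030) = (4*239 + 209502)*((64 + 2*(√15)²) + 280030) = (956 + 209502)*((64 + 2*15) + 280030) = 210458*((64 + 30) + 280030) = 210458*(94 + 280030) = 210458*280124 = 58954336792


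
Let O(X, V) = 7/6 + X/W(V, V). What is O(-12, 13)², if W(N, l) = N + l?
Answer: 3025/6084 ≈ 0.49721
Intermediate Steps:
O(X, V) = 7/6 + X/(2*V) (O(X, V) = 7/6 + X/(V + V) = 7*(⅙) + X/((2*V)) = 7/6 + X*(1/(2*V)) = 7/6 + X/(2*V))
O(-12, 13)² = (7/6 + (½)*(-12)/13)² = (7/6 + (½)*(-12)*(1/13))² = (7/6 - 6/13)² = (55/78)² = 3025/6084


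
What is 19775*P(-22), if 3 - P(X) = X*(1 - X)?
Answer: 10065475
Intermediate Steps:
P(X) = 3 - X*(1 - X)
19775*P(-22) = 19775*(3 + (-22)**2 - 1*(-22)) = 19775*(3 + 484 + 22) = 19775*509 = 10065475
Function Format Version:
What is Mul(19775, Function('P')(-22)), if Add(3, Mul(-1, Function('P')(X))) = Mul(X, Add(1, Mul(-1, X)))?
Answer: 10065475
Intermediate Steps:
Function('P')(X) = Add(3, Mul(-1, X, Add(1, Mul(-1, X)))) (Function('P')(X) = Add(3, Mul(-1, Mul(X, Add(1, Mul(-1, X))))) = Add(3, Mul(-1, X, Add(1, Mul(-1, X)))))
Mul(19775, Function('P')(-22)) = Mul(19775, Add(3, Pow(-22, 2), Mul(-1, -22))) = Mul(19775, Add(3, 484, 22)) = Mul(19775, 509) = 10065475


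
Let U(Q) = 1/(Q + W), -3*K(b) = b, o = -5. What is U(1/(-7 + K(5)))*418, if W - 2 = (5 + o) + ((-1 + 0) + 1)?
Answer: 10868/49 ≈ 221.80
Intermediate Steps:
K(b) = -b/3
W = 2 (W = 2 + ((5 - 5) + ((-1 + 0) + 1)) = 2 + (0 + (-1 + 1)) = 2 + (0 + 0) = 2 + 0 = 2)
U(Q) = 1/(2 + Q) (U(Q) = 1/(Q + 2) = 1/(2 + Q))
U(1/(-7 + K(5)))*418 = 418/(2 + 1/(-7 - ⅓*5)) = 418/(2 + 1/(-7 - 5/3)) = 418/(2 + 1/(-26/3)) = 418/(2 - 3/26) = 418/(49/26) = (26/49)*418 = 10868/49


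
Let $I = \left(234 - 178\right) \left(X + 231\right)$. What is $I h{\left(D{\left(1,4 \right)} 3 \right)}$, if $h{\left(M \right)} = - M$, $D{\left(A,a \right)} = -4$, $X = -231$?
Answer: $0$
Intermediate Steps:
$I = 0$ ($I = \left(234 - 178\right) \left(-231 + 231\right) = 56 \cdot 0 = 0$)
$I h{\left(D{\left(1,4 \right)} 3 \right)} = 0 \left(- \left(-4\right) 3\right) = 0 \left(\left(-1\right) \left(-12\right)\right) = 0 \cdot 12 = 0$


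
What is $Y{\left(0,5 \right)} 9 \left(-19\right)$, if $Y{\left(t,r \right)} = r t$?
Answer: $0$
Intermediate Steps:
$Y{\left(0,5 \right)} 9 \left(-19\right) = 5 \cdot 0 \cdot 9 \left(-19\right) = 0 \cdot 9 \left(-19\right) = 0 \left(-19\right) = 0$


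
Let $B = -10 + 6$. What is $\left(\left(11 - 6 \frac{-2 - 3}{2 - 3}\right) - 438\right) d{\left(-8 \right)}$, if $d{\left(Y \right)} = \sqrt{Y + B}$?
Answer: $- 914 i \sqrt{3} \approx - 1583.1 i$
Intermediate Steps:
$B = -4$
$d{\left(Y \right)} = \sqrt{-4 + Y}$ ($d{\left(Y \right)} = \sqrt{Y - 4} = \sqrt{-4 + Y}$)
$\left(\left(11 - 6 \frac{-2 - 3}{2 - 3}\right) - 438\right) d{\left(-8 \right)} = \left(\left(11 - 6 \frac{-2 - 3}{2 - 3}\right) - 438\right) \sqrt{-4 - 8} = \left(\left(11 - 6 \left(- \frac{5}{-1}\right)\right) - 438\right) \sqrt{-12} = \left(\left(11 - 6 \left(\left(-5\right) \left(-1\right)\right)\right) - 438\right) 2 i \sqrt{3} = \left(\left(11 - 30\right) - 438\right) 2 i \sqrt{3} = \left(-19 - 438\right) 2 i \sqrt{3} = - 457 \cdot 2 i \sqrt{3} = - 914 i \sqrt{3}$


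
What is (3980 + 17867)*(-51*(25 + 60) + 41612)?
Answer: 814390619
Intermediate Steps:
(3980 + 17867)*(-51*(25 + 60) + 41612) = 21847*(-51*85 + 41612) = 21847*(-4335 + 41612) = 21847*37277 = 814390619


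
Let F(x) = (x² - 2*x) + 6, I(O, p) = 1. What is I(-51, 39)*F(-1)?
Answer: 9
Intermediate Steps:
F(x) = 6 + x² - 2*x
I(-51, 39)*F(-1) = 1*(6 + (-1)² - 2*(-1)) = 1*(6 + 1 + 2) = 1*9 = 9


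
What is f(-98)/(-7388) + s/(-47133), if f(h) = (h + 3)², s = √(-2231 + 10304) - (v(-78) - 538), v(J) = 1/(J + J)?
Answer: -8372327269/6790262778 - √897/15711 ≈ -1.2349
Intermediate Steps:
v(J) = 1/(2*J)
s = 83929/156 + 3*√897 (s = √(-2231 + 10304) - ((½)/(-78) - 538) = √8073 - ((½)*(-1/78) - 538) = 3*√897 - (-1/156 - 538) = 3*√897 - 1*(-83929/156) = 3*√897 + 83929/156 = 83929/156 + 3*√897 ≈ 627.86)
f(h) = (3 + h)²
f(-98)/(-7388) + s/(-47133) = (3 - 98)²/(-7388) + (83929/156 + 3*√897)/(-47133) = (-95)²*(-1/7388) + (83929/156 + 3*√897)*(-1/47133) = 9025*(-1/7388) + (-83929/7352748 - √897/15711) = -9025/7388 + (-83929/7352748 - √897/15711) = -8372327269/6790262778 - √897/15711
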